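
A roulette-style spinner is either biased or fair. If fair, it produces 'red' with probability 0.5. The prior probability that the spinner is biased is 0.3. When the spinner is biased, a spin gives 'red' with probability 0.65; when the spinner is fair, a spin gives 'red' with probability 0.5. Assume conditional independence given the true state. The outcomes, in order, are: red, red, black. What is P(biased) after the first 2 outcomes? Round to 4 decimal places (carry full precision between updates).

After 'red': P(biased) = 0.65·0.3000 / (0.65·0.3000 + 0.5·0.7000) ≈ 0.3578
After 'red': P(biased) = 0.65·0.3578 / (0.65·0.3578 + 0.5·0.6422) ≈ 0.4200

0.4200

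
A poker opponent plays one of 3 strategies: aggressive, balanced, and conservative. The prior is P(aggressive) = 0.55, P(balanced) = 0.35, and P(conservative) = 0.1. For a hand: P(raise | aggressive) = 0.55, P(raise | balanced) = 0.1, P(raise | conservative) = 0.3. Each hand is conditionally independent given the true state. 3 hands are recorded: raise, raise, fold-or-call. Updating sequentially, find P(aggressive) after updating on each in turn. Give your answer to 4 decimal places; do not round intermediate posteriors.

After 'raise': normaliser = 0.55·0.5500 + 0.1·0.3500 + 0.3·0.1000; P(aggressive) ≈ 0.8231, P(balanced) ≈ 0.0952, P(conservative) ≈ 0.0816
After 'raise': normaliser = 0.55·0.8231 + 0.1·0.0952 + 0.3·0.0816; P(aggressive) ≈ 0.9301, P(balanced) ≈ 0.0196, P(conservative) ≈ 0.0503
After 'fold-or-call': normaliser = 0.45·0.9301 + 0.9·0.0196 + 0.7·0.0503; P(aggressive) ≈ 0.8879, P(balanced) ≈ 0.0374, P(conservative) ≈ 0.0747

0.8879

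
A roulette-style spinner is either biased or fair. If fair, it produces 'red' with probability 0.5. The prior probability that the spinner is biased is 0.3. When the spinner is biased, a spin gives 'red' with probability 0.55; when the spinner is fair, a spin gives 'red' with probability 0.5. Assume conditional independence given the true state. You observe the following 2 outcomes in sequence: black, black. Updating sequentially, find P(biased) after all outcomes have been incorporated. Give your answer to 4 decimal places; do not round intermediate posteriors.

After 'black': P(biased) = 0.45·0.3000 / (0.45·0.3000 + 0.5·0.7000) ≈ 0.2784
After 'black': P(biased) = 0.45·0.2784 / (0.45·0.2784 + 0.5·0.7216) ≈ 0.2577

0.2577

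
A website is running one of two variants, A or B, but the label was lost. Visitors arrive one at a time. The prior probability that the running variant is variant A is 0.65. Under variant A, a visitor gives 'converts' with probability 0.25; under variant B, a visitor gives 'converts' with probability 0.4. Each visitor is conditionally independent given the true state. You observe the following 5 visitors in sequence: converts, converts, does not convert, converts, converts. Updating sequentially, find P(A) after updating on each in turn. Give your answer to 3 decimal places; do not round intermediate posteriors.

After 'converts': P(A) = 0.25·0.6500 / (0.25·0.6500 + 0.4·0.3500) ≈ 0.5372
After 'converts': P(A) = 0.25·0.5372 / (0.25·0.5372 + 0.4·0.4628) ≈ 0.4204
After 'does not convert': P(A) = 0.75·0.4204 / (0.75·0.4204 + 0.6·0.5796) ≈ 0.4756
After 'converts': P(A) = 0.25·0.4756 / (0.25·0.4756 + 0.4·0.5244) ≈ 0.3617
After 'converts': P(A) = 0.25·0.3617 / (0.25·0.3617 + 0.4·0.6383) ≈ 0.2616

0.262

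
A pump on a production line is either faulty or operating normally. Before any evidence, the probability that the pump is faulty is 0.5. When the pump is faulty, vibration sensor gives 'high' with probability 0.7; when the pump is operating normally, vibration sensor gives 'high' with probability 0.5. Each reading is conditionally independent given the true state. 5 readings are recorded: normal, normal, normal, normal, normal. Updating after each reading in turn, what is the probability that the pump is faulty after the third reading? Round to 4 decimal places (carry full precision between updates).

0.1776

After 'normal': P(faulty) = 0.3·0.5000 / (0.3·0.5000 + 0.5·0.5000) ≈ 0.3750
After 'normal': P(faulty) = 0.3·0.3750 / (0.3·0.3750 + 0.5·0.6250) ≈ 0.2647
After 'normal': P(faulty) = 0.3·0.2647 / (0.3·0.2647 + 0.5·0.7353) ≈ 0.1776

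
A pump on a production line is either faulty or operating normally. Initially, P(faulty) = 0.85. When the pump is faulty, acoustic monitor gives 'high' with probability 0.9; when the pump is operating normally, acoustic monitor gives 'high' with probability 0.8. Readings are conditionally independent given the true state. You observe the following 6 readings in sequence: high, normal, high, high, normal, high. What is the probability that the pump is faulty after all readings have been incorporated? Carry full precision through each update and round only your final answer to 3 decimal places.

After 'high': P(faulty) = 0.9·0.8500 / (0.9·0.8500 + 0.8·0.1500) ≈ 0.8644
After 'normal': P(faulty) = 0.1·0.8644 / (0.1·0.8644 + 0.2·0.1356) ≈ 0.7612
After 'high': P(faulty) = 0.9·0.7612 / (0.9·0.7612 + 0.8·0.2388) ≈ 0.7819
After 'high': P(faulty) = 0.9·0.7819 / (0.9·0.7819 + 0.8·0.2181) ≈ 0.8014
After 'normal': P(faulty) = 0.1·0.8014 / (0.1·0.8014 + 0.2·0.1986) ≈ 0.6686
After 'high': P(faulty) = 0.9·0.6686 / (0.9·0.6686 + 0.8·0.3314) ≈ 0.6941

0.694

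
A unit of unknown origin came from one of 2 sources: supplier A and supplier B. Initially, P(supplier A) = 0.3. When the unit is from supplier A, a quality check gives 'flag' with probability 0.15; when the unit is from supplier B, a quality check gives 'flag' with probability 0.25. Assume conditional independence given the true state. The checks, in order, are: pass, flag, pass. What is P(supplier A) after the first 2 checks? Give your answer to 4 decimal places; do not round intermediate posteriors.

0.2257

Apply Bayes' rule sequentially, carrying P(supplier A) forward.
After 'pass': P(supplier A) = 0.85·0.3000 / (0.85·0.3000 + 0.75·0.7000) ≈ 0.3269
After 'flag': P(supplier A) = 0.15·0.3269 / (0.15·0.3269 + 0.25·0.6731) ≈ 0.2257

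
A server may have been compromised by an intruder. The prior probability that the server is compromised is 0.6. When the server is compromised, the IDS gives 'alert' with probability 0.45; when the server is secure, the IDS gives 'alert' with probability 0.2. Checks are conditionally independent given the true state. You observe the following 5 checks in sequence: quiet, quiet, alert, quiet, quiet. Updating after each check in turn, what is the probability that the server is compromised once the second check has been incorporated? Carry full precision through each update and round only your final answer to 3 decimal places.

After 'quiet': P(compromised) = 0.55·0.6000 / (0.55·0.6000 + 0.8·0.4000) ≈ 0.5077
After 'quiet': P(compromised) = 0.55·0.5077 / (0.55·0.5077 + 0.8·0.4923) ≈ 0.4149

0.415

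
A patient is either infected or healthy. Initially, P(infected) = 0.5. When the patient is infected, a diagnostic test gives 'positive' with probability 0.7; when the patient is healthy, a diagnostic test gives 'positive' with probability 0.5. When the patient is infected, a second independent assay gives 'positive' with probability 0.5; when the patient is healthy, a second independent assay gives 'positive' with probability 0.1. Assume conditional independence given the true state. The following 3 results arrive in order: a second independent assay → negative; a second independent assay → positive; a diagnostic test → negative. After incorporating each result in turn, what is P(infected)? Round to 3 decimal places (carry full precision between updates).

0.625

After a second independent assay='negative': P(infected) = 0.5·0.5000 / (0.5·0.5000 + 0.9·0.5000) ≈ 0.3571
After a second independent assay='positive': P(infected) = 0.5·0.3571 / (0.5·0.3571 + 0.1·0.6429) ≈ 0.7353
After a diagnostic test='negative': P(infected) = 0.3·0.7353 / (0.3·0.7353 + 0.5·0.2647) ≈ 0.6250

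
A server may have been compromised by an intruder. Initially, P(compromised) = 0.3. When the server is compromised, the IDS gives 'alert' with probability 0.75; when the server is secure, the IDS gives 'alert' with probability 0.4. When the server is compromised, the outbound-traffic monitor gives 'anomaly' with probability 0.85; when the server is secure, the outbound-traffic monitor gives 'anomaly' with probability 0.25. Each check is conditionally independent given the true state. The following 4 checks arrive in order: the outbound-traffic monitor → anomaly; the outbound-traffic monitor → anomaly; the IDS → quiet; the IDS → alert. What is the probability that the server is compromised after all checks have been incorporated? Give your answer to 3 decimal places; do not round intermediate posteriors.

0.795

After the outbound-traffic monitor='anomaly': P(compromised) = 0.85·0.3000 / (0.85·0.3000 + 0.25·0.7000) ≈ 0.5930
After the outbound-traffic monitor='anomaly': P(compromised) = 0.85·0.5930 / (0.85·0.5930 + 0.25·0.4070) ≈ 0.8321
After the IDS='quiet': P(compromised) = 0.25·0.8321 / (0.25·0.8321 + 0.6·0.1679) ≈ 0.6737
After the IDS='alert': P(compromised) = 0.75·0.6737 / (0.75·0.6737 + 0.4·0.3263) ≈ 0.7947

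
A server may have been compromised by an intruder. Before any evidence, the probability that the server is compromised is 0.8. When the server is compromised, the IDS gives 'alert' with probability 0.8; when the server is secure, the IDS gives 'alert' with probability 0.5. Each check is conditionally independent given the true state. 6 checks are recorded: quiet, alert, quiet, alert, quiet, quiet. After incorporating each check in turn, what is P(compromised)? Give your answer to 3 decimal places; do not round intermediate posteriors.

After 'quiet': P(compromised) = 0.2·0.8000 / (0.2·0.8000 + 0.5·0.2000) ≈ 0.6154
After 'alert': P(compromised) = 0.8·0.6154 / (0.8·0.6154 + 0.5·0.3846) ≈ 0.7191
After 'quiet': P(compromised) = 0.2·0.7191 / (0.2·0.7191 + 0.5·0.2809) ≈ 0.5059
After 'alert': P(compromised) = 0.8·0.5059 / (0.8·0.5059 + 0.5·0.4941) ≈ 0.6210
After 'quiet': P(compromised) = 0.2·0.6210 / (0.2·0.6210 + 0.5·0.3790) ≈ 0.3959
After 'quiet': P(compromised) = 0.2·0.3959 / (0.2·0.3959 + 0.5·0.6041) ≈ 0.2077

0.208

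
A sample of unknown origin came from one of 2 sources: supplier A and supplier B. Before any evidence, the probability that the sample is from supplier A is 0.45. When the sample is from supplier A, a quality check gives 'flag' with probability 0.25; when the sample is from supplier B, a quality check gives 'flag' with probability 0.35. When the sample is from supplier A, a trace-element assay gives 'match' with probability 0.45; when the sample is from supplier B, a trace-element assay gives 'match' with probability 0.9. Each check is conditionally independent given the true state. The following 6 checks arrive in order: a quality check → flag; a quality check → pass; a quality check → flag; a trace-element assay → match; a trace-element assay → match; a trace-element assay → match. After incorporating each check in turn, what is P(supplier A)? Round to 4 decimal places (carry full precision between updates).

After a quality check='flag': P(supplier A) = 0.25·0.4500 / (0.25·0.4500 + 0.35·0.5500) ≈ 0.3689
After a quality check='pass': P(supplier A) = 0.75·0.3689 / (0.75·0.3689 + 0.65·0.6311) ≈ 0.4027
After a quality check='flag': P(supplier A) = 0.25·0.4027 / (0.25·0.4027 + 0.35·0.5973) ≈ 0.3251
After a trace-element assay='match': P(supplier A) = 0.45·0.3251 / (0.45·0.3251 + 0.9·0.6749) ≈ 0.1941
After a trace-element assay='match': P(supplier A) = 0.45·0.1941 / (0.45·0.1941 + 0.9·0.8059) ≈ 0.1075
After a trace-element assay='match': P(supplier A) = 0.45·0.1075 / (0.45·0.1075 + 0.9·0.8925) ≈ 0.0568

0.0568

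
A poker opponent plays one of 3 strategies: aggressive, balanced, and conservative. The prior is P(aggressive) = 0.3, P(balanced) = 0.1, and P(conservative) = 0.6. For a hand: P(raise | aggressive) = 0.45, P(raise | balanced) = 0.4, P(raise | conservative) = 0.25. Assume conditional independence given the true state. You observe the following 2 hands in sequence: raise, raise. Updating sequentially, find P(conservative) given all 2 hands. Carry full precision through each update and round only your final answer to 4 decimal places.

After 'raise': normaliser = 0.45·0.3000 + 0.4·0.1000 + 0.25·0.6000; P(aggressive) ≈ 0.4154, P(balanced) ≈ 0.1231, P(conservative) ≈ 0.4615
After 'raise': normaliser = 0.45·0.4154 + 0.4·0.1231 + 0.25·0.4615; P(aggressive) ≈ 0.5317, P(balanced) ≈ 0.1400, P(conservative) ≈ 0.3282

0.3282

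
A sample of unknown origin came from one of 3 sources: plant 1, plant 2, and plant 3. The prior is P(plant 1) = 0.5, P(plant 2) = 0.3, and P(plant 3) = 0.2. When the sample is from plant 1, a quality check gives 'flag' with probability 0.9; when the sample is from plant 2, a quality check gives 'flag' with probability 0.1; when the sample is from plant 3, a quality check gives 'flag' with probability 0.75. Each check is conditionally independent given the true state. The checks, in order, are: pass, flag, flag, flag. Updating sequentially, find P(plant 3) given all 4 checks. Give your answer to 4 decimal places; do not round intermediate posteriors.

After 'pass': normaliser = 0.1·0.5000 + 0.9·0.3000 + 0.25·0.2000; P(plant 1) ≈ 0.1351, P(plant 2) ≈ 0.7297, P(plant 3) ≈ 0.1351
After 'flag': normaliser = 0.9·0.1351 + 0.1·0.7297 + 0.75·0.1351; P(plant 1) ≈ 0.4110, P(plant 2) ≈ 0.2466, P(plant 3) ≈ 0.3425
After 'flag': normaliser = 0.9·0.4110 + 0.1·0.2466 + 0.75·0.3425; P(plant 1) ≈ 0.5678, P(plant 2) ≈ 0.0379, P(plant 3) ≈ 0.3943
After 'flag': normaliser = 0.9·0.5678 + 0.1·0.0379 + 0.75·0.3943; P(plant 1) ≈ 0.6305, P(plant 2) ≈ 0.0047, P(plant 3) ≈ 0.3649

0.3649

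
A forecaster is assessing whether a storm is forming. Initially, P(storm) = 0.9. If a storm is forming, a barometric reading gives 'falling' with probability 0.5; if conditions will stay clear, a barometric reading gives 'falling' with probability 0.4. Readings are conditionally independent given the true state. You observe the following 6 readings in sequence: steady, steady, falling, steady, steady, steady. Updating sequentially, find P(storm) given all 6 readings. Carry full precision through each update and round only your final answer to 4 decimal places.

0.8189

After 'steady': P(storm) = 0.5·0.9000 / (0.5·0.9000 + 0.6·0.1000) ≈ 0.8824
After 'steady': P(storm) = 0.5·0.8824 / (0.5·0.8824 + 0.6·0.1176) ≈ 0.8621
After 'falling': P(storm) = 0.5·0.8621 / (0.5·0.8621 + 0.4·0.1379) ≈ 0.8865
After 'steady': P(storm) = 0.5·0.8865 / (0.5·0.8865 + 0.6·0.1135) ≈ 0.8669
After 'steady': P(storm) = 0.5·0.8669 / (0.5·0.8669 + 0.6·0.1331) ≈ 0.8444
After 'steady': P(storm) = 0.5·0.8444 / (0.5·0.8444 + 0.6·0.1556) ≈ 0.8189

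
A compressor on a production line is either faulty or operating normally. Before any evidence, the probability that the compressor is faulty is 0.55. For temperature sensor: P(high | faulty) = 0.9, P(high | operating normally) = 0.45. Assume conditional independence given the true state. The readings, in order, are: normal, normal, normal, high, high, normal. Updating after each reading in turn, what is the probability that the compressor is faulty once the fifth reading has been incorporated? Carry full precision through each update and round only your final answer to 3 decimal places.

After 'normal': P(faulty) = 0.1·0.5500 / (0.1·0.5500 + 0.55·0.4500) ≈ 0.1818
After 'normal': P(faulty) = 0.1·0.1818 / (0.1·0.1818 + 0.55·0.8182) ≈ 0.0388
After 'normal': P(faulty) = 0.1·0.0388 / (0.1·0.0388 + 0.55·0.9612) ≈ 0.0073
After 'high': P(faulty) = 0.9·0.0073 / (0.9·0.0073 + 0.45·0.9927) ≈ 0.0145
After 'high': P(faulty) = 0.9·0.0145 / (0.9·0.0145 + 0.45·0.9855) ≈ 0.0285

0.029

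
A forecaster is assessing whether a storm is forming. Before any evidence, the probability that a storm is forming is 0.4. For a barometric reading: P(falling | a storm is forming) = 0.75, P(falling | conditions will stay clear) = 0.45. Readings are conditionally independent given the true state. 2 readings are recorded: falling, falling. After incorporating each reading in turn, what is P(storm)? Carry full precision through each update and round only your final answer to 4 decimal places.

0.6494

After 'falling': P(storm) = 0.75·0.4000 / (0.75·0.4000 + 0.45·0.6000) ≈ 0.5263
After 'falling': P(storm) = 0.75·0.5263 / (0.75·0.5263 + 0.45·0.4737) ≈ 0.6494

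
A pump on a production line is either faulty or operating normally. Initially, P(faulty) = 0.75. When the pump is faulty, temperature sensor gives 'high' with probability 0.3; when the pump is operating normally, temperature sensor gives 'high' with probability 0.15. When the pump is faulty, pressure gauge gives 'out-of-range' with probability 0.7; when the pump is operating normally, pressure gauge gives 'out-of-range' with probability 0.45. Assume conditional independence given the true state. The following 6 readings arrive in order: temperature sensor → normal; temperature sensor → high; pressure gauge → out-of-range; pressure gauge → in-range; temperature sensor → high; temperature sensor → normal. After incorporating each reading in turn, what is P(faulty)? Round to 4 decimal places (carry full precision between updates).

0.8735

After temperature sensor='normal': P(faulty) = 0.7·0.7500 / (0.7·0.7500 + 0.85·0.2500) ≈ 0.7119
After temperature sensor='high': P(faulty) = 0.3·0.7119 / (0.3·0.7119 + 0.15·0.2881) ≈ 0.8317
After pressure gauge='out-of-range': P(faulty) = 0.7·0.8317 / (0.7·0.8317 + 0.45·0.1683) ≈ 0.8849
After pressure gauge='in-range': P(faulty) = 0.3·0.8849 / (0.3·0.8849 + 0.55·0.1151) ≈ 0.8074
After temperature sensor='high': P(faulty) = 0.3·0.8074 / (0.3·0.8074 + 0.15·0.1926) ≈ 0.8934
After temperature sensor='normal': P(faulty) = 0.7·0.8934 / (0.7·0.8934 + 0.85·0.1066) ≈ 0.8735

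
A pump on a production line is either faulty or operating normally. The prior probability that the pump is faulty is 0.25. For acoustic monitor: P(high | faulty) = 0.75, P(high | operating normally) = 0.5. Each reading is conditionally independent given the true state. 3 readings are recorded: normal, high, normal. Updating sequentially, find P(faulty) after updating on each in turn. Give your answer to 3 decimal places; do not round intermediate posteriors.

After 'normal': P(faulty) = 0.25·0.2500 / (0.25·0.2500 + 0.5·0.7500) ≈ 0.1429
After 'high': P(faulty) = 0.75·0.1429 / (0.75·0.1429 + 0.5·0.8571) ≈ 0.2000
After 'normal': P(faulty) = 0.25·0.2000 / (0.25·0.2000 + 0.5·0.8000) ≈ 0.1111

0.111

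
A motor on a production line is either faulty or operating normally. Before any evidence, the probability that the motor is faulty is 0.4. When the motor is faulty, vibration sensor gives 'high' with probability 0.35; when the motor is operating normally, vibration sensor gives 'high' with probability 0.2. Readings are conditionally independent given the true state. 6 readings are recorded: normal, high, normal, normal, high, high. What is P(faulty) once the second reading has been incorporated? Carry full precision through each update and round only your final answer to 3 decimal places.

Each posterior becomes the prior for the next update.
After 'normal': P(faulty) = 0.65·0.4000 / (0.65·0.4000 + 0.8·0.6000) ≈ 0.3514
After 'high': P(faulty) = 0.35·0.3514 / (0.35·0.3514 + 0.2·0.6486) ≈ 0.4866

0.487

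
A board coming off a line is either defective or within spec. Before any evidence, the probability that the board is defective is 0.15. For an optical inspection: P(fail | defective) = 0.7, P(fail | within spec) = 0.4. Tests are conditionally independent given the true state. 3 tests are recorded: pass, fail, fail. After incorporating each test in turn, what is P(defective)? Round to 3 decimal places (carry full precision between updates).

0.213

After 'pass': P(defective) = 0.3·0.1500 / (0.3·0.1500 + 0.6·0.8500) ≈ 0.0811
After 'fail': P(defective) = 0.7·0.0811 / (0.7·0.0811 + 0.4·0.9189) ≈ 0.1338
After 'fail': P(defective) = 0.7·0.1338 / (0.7·0.1338 + 0.4·0.8662) ≈ 0.2127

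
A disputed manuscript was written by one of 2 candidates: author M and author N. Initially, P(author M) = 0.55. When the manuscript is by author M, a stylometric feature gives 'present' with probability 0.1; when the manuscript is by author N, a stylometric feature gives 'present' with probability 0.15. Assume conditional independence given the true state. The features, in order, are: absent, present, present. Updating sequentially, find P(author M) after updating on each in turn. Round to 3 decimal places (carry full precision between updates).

0.365

After 'absent': P(author M) = 0.9·0.5500 / (0.9·0.5500 + 0.85·0.4500) ≈ 0.5641
After 'present': P(author M) = 0.1·0.5641 / (0.1·0.5641 + 0.15·0.4359) ≈ 0.4632
After 'present': P(author M) = 0.1·0.4632 / (0.1·0.4632 + 0.15·0.5368) ≈ 0.3651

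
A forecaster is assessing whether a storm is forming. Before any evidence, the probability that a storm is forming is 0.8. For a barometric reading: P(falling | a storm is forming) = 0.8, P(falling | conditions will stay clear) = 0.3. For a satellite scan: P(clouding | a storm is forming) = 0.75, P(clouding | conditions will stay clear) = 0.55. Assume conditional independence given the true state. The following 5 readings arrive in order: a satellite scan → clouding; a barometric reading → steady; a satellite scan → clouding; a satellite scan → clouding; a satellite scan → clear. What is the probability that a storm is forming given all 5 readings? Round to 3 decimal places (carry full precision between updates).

0.617

After a satellite scan='clouding': P(storm) = 0.75·0.8000 / (0.75·0.8000 + 0.55·0.2000) ≈ 0.8451
After a barometric reading='steady': P(storm) = 0.2·0.8451 / (0.2·0.8451 + 0.7·0.1549) ≈ 0.6091
After a satellite scan='clouding': P(storm) = 0.75·0.6091 / (0.75·0.6091 + 0.55·0.3909) ≈ 0.6800
After a satellite scan='clouding': P(storm) = 0.75·0.6800 / (0.75·0.6800 + 0.55·0.3200) ≈ 0.7435
After a satellite scan='clear': P(storm) = 0.25·0.7435 / (0.25·0.7435 + 0.45·0.2565) ≈ 0.6169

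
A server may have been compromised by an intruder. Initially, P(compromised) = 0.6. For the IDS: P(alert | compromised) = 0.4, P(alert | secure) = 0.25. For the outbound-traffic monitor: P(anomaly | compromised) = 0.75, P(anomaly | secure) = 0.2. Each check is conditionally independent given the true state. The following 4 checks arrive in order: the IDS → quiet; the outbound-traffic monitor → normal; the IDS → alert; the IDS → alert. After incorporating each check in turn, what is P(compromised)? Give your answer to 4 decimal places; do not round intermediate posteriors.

0.4898

After the IDS='quiet': P(compromised) = 0.6·0.6000 / (0.6·0.6000 + 0.75·0.4000) ≈ 0.5455
After the outbound-traffic monitor='normal': P(compromised) = 0.25·0.5455 / (0.25·0.5455 + 0.8·0.4545) ≈ 0.2727
After the IDS='alert': P(compromised) = 0.4·0.2727 / (0.4·0.2727 + 0.25·0.7273) ≈ 0.3750
After the IDS='alert': P(compromised) = 0.4·0.3750 / (0.4·0.3750 + 0.25·0.6250) ≈ 0.4898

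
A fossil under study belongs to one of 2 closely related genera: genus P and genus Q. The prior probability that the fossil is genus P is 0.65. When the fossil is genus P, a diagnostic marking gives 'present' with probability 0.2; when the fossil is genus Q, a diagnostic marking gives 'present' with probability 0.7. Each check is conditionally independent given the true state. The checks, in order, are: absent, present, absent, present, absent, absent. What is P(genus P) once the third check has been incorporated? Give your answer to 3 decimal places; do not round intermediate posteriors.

Apply Bayes' rule sequentially, carrying P(genus P) forward.
After 'absent': P(genus P) = 0.8·0.6500 / (0.8·0.6500 + 0.3·0.3500) ≈ 0.8320
After 'present': P(genus P) = 0.2·0.8320 / (0.2·0.8320 + 0.7·0.1680) ≈ 0.5859
After 'absent': P(genus P) = 0.8·0.5859 / (0.8·0.5859 + 0.3·0.4141) ≈ 0.7905

0.790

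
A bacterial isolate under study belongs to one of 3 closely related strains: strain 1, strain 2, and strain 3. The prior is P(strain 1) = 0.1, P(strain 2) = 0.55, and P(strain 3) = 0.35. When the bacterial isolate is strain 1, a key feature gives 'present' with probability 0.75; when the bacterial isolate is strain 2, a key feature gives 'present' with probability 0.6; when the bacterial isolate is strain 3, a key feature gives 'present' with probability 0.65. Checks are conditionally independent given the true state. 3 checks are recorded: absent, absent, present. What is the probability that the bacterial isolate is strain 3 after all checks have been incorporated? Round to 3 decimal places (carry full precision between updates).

0.326

After 'absent': normaliser = 0.25·0.1000 + 0.4·0.5500 + 0.35·0.3500; P(strain 1) ≈ 0.0680, P(strain 2) ≈ 0.5986, P(strain 3) ≈ 0.3333
After 'absent': normaliser = 0.25·0.0680 + 0.4·0.5986 + 0.35·0.3333; P(strain 1) ≈ 0.0456, P(strain 2) ≈ 0.6418, P(strain 3) ≈ 0.3127
After 'present': normaliser = 0.75·0.0456 + 0.6·0.6418 + 0.65·0.3127; P(strain 1) ≈ 0.0549, P(strain 2) ≈ 0.6186, P(strain 3) ≈ 0.3265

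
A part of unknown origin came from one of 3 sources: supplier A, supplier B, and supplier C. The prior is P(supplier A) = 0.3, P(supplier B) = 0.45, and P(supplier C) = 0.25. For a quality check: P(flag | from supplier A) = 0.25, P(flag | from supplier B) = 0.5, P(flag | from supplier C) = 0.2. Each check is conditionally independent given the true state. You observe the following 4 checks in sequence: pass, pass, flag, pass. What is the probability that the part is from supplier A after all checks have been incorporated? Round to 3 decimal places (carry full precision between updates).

0.371

Each posterior becomes the prior for the next update.
After 'pass': normaliser = 0.75·0.3000 + 0.5·0.4500 + 0.8·0.2500; P(supplier A) ≈ 0.3462, P(supplier B) ≈ 0.3462, P(supplier C) ≈ 0.3077
After 'pass': normaliser = 0.75·0.3462 + 0.5·0.3462 + 0.8·0.3077; P(supplier A) ≈ 0.3824, P(supplier B) ≈ 0.2550, P(supplier C) ≈ 0.3626
After 'flag': normaliser = 0.25·0.3824 + 0.5·0.2550 + 0.2·0.3626; P(supplier A) ≈ 0.3234, P(supplier B) ≈ 0.4312, P(supplier C) ≈ 0.2453
After 'pass': normaliser = 0.75·0.3234 + 0.5·0.4312 + 0.8·0.2453; P(supplier A) ≈ 0.3706, P(supplier B) ≈ 0.3295, P(supplier C) ≈ 0.2999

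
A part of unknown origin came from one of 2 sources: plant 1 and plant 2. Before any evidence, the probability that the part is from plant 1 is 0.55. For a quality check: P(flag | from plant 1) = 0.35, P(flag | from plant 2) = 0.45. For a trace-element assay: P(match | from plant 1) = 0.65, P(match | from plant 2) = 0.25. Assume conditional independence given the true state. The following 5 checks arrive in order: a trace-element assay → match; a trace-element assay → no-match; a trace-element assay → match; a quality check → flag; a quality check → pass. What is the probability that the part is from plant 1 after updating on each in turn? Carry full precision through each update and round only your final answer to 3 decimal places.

0.780

After a trace-element assay='match': P(plant 1) = 0.65·0.5500 / (0.65·0.5500 + 0.25·0.4500) ≈ 0.7606
After a trace-element assay='no-match': P(plant 1) = 0.35·0.7606 / (0.35·0.7606 + 0.75·0.2394) ≈ 0.5973
After a trace-element assay='match': P(plant 1) = 0.65·0.5973 / (0.65·0.5973 + 0.25·0.4027) ≈ 0.7941
After a quality check='flag': P(plant 1) = 0.35·0.7941 / (0.35·0.7941 + 0.45·0.2059) ≈ 0.7499
After a quality check='pass': P(plant 1) = 0.65·0.7499 / (0.65·0.7499 + 0.55·0.2501) ≈ 0.7799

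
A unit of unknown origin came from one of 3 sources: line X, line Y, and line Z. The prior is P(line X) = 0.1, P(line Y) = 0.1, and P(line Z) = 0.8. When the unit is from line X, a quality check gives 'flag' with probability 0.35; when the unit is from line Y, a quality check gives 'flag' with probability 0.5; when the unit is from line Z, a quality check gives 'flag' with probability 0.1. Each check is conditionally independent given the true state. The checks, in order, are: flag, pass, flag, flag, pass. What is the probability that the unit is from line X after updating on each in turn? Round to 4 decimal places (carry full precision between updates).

0.3244

Apply Bayes' rule sequentially, carrying P(line X) forward.
After 'flag': normaliser = 0.35·0.1000 + 0.5·0.1000 + 0.1·0.8000; P(line X) ≈ 0.2121, P(line Y) ≈ 0.3030, P(line Z) ≈ 0.4848
After 'pass': normaliser = 0.65·0.2121 + 0.5·0.3030 + 0.9·0.4848; P(line X) ≈ 0.1900, P(line Y) ≈ 0.2088, P(line Z) ≈ 0.6013
After 'flag': normaliser = 0.35·0.1900 + 0.5·0.2088 + 0.1·0.6013; P(line X) ≈ 0.2878, P(line Y) ≈ 0.4519, P(line Z) ≈ 0.2603
After 'flag': normaliser = 0.35·0.2878 + 0.5·0.4519 + 0.1·0.2603; P(line X) ≈ 0.2856, P(line Y) ≈ 0.6406, P(line Z) ≈ 0.0738
After 'pass': normaliser = 0.65·0.2856 + 0.5·0.6406 + 0.9·0.0738; P(line X) ≈ 0.3244, P(line Y) ≈ 0.5596, P(line Z) ≈ 0.1160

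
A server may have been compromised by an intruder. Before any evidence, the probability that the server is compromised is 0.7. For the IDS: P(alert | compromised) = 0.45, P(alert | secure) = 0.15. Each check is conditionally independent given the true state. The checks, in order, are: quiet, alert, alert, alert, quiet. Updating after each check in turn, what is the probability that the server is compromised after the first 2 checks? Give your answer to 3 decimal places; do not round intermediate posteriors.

After 'quiet': P(compromised) = 0.55·0.7000 / (0.55·0.7000 + 0.85·0.3000) ≈ 0.6016
After 'alert': P(compromised) = 0.45·0.6016 / (0.45·0.6016 + 0.15·0.3984) ≈ 0.8191

0.819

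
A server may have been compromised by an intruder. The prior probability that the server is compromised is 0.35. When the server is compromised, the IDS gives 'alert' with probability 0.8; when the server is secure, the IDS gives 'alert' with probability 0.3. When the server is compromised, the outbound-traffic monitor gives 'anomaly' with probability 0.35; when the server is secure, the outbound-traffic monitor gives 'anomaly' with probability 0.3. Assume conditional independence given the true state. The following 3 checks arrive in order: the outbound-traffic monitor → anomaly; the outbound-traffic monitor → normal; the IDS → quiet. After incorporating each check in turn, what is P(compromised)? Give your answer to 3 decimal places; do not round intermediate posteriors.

Apply Bayes' rule sequentially, carrying P(compromised) forward.
After the outbound-traffic monitor='anomaly': P(compromised) = 0.35·0.3500 / (0.35·0.3500 + 0.3·0.6500) ≈ 0.3858
After the outbound-traffic monitor='normal': P(compromised) = 0.65·0.3858 / (0.65·0.3858 + 0.7·0.6142) ≈ 0.3684
After the IDS='quiet': P(compromised) = 0.2·0.3684 / (0.2·0.3684 + 0.7·0.6316) ≈ 0.1429

0.143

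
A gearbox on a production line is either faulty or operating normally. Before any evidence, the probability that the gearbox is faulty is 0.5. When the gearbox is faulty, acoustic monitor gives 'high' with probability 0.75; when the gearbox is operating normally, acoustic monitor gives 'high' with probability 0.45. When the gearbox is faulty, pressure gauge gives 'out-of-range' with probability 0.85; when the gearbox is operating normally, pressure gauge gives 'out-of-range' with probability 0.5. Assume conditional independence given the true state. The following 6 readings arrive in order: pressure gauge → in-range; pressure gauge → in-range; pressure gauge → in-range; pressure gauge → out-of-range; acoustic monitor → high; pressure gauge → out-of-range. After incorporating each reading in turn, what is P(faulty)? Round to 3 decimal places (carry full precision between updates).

0.115

After pressure gauge='in-range': P(faulty) = 0.15·0.5000 / (0.15·0.5000 + 0.5·0.5000) ≈ 0.2308
After pressure gauge='in-range': P(faulty) = 0.15·0.2308 / (0.15·0.2308 + 0.5·0.7692) ≈ 0.0826
After pressure gauge='in-range': P(faulty) = 0.15·0.0826 / (0.15·0.0826 + 0.5·0.9174) ≈ 0.0263
After pressure gauge='out-of-range': P(faulty) = 0.85·0.0263 / (0.85·0.0263 + 0.5·0.9737) ≈ 0.0439
After acoustic monitor='high': P(faulty) = 0.75·0.0439 / (0.75·0.0439 + 0.45·0.9561) ≈ 0.0711
After pressure gauge='out-of-range': P(faulty) = 0.85·0.0711 / (0.85·0.0711 + 0.5·0.9289) ≈ 0.1151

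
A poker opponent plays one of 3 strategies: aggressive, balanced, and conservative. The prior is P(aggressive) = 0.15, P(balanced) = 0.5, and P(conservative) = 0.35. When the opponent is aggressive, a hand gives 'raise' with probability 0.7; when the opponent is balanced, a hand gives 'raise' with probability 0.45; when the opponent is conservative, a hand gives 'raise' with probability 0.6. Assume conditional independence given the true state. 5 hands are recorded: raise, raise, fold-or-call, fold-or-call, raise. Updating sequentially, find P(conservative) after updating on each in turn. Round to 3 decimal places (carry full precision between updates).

0.396

After 'raise': normaliser = 0.7·0.1500 + 0.45·0.5000 + 0.6·0.3500; P(aggressive) ≈ 0.1944, P(balanced) ≈ 0.4167, P(conservative) ≈ 0.3889
After 'raise': normaliser = 0.7·0.1944 + 0.45·0.4167 + 0.6·0.3889; P(aggressive) ≈ 0.2444, P(balanced) ≈ 0.3367, P(conservative) ≈ 0.4190
After 'fold-or-call': normaliser = 0.3·0.2444 + 0.55·0.3367 + 0.4·0.4190; P(aggressive) ≈ 0.1721, P(balanced) ≈ 0.4346, P(conservative) ≈ 0.3933
After 'fold-or-call': normaliser = 0.3·0.1721 + 0.55·0.4346 + 0.4·0.3933; P(aggressive) ≈ 0.1152, P(balanced) ≈ 0.5336, P(conservative) ≈ 0.3512
After 'raise': normaliser = 0.7·0.1152 + 0.45·0.5336 + 0.6·0.3512; P(aggressive) ≈ 0.1518, P(balanced) ≈ 0.4518, P(conservative) ≈ 0.3965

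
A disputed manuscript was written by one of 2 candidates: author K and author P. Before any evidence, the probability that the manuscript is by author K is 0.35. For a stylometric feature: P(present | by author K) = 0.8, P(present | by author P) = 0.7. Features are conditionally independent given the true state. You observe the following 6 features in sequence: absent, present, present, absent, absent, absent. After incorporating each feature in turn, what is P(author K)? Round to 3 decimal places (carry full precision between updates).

0.122

After 'absent': P(author K) = 0.2·0.3500 / (0.2·0.3500 + 0.3·0.6500) ≈ 0.2642
After 'present': P(author K) = 0.8·0.2642 / (0.8·0.2642 + 0.7·0.7358) ≈ 0.2909
After 'present': P(author K) = 0.8·0.2909 / (0.8·0.2909 + 0.7·0.7091) ≈ 0.3192
After 'absent': P(author K) = 0.2·0.3192 / (0.2·0.3192 + 0.3·0.6808) ≈ 0.2381
After 'absent': P(author K) = 0.2·0.2381 / (0.2·0.2381 + 0.3·0.7619) ≈ 0.1724
After 'absent': P(author K) = 0.2·0.1724 / (0.2·0.1724 + 0.3·0.8276) ≈ 0.1220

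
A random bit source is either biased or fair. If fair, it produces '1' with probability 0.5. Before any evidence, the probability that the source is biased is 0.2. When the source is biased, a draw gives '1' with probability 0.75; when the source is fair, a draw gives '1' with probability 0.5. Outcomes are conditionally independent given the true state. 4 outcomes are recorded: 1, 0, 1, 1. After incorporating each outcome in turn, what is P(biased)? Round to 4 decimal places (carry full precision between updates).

After '1': P(biased) = 0.75·0.2000 / (0.75·0.2000 + 0.5·0.8000) ≈ 0.2727
After '0': P(biased) = 0.25·0.2727 / (0.25·0.2727 + 0.5·0.7273) ≈ 0.1579
After '1': P(biased) = 0.75·0.1579 / (0.75·0.1579 + 0.5·0.8421) ≈ 0.2195
After '1': P(biased) = 0.75·0.2195 / (0.75·0.2195 + 0.5·0.7805) ≈ 0.2967

0.2967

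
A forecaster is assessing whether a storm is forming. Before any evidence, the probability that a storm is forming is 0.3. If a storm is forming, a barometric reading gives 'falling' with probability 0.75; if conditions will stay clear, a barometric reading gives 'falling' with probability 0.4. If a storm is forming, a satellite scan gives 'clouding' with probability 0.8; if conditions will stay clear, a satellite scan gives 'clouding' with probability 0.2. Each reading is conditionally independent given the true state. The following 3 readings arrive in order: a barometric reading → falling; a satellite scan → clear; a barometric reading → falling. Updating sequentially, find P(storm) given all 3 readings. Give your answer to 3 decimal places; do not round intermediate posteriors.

0.274

After a barometric reading='falling': P(storm) = 0.75·0.3000 / (0.75·0.3000 + 0.4·0.7000) ≈ 0.4455
After a satellite scan='clear': P(storm) = 0.2·0.4455 / (0.2·0.4455 + 0.8·0.5545) ≈ 0.1673
After a barometric reading='falling': P(storm) = 0.75·0.1673 / (0.75·0.1673 + 0.4·0.8327) ≈ 0.2736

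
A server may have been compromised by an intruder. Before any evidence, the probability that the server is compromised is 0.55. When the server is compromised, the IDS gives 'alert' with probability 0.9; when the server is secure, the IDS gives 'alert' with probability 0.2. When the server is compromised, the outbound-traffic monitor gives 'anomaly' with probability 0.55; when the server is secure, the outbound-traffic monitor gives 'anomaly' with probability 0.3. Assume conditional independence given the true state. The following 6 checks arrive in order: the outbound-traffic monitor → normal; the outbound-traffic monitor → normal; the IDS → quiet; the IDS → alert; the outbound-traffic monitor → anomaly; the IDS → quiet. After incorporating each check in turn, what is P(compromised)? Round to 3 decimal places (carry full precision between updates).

0.061

After the outbound-traffic monitor='normal': P(compromised) = 0.45·0.5500 / (0.45·0.5500 + 0.7·0.4500) ≈ 0.4400
After the outbound-traffic monitor='normal': P(compromised) = 0.45·0.4400 / (0.45·0.4400 + 0.7·0.5600) ≈ 0.3356
After the IDS='quiet': P(compromised) = 0.1·0.3356 / (0.1·0.3356 + 0.8·0.6644) ≈ 0.0594
After the IDS='alert': P(compromised) = 0.9·0.0594 / (0.9·0.0594 + 0.2·0.9406) ≈ 0.2213
After the outbound-traffic monitor='anomaly': P(compromised) = 0.55·0.2213 / (0.55·0.2213 + 0.3·0.7787) ≈ 0.3425
After the IDS='quiet': P(compromised) = 0.1·0.3425 / (0.1·0.3425 + 0.8·0.6575) ≈ 0.0611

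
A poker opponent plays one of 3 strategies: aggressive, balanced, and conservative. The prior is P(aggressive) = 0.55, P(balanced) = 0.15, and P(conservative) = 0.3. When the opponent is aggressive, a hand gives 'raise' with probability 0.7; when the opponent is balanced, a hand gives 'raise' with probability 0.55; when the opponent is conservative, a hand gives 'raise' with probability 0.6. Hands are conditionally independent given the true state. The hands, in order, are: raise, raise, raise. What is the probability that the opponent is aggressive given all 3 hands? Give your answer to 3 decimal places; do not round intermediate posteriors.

After 'raise': normaliser = 0.7·0.5500 + 0.55·0.1500 + 0.6·0.3000; P(aggressive) ≈ 0.5946, P(balanced) ≈ 0.1274, P(conservative) ≈ 0.2780
After 'raise': normaliser = 0.7·0.5946 + 0.55·0.1274 + 0.6·0.2780; P(aggressive) ≈ 0.6373, P(balanced) ≈ 0.1073, P(conservative) ≈ 0.2554
After 'raise': normaliser = 0.7·0.6373 + 0.55·0.1073 + 0.6·0.2554; P(aggressive) ≈ 0.6776, P(balanced) ≈ 0.0896, P(conservative) ≈ 0.2328

0.678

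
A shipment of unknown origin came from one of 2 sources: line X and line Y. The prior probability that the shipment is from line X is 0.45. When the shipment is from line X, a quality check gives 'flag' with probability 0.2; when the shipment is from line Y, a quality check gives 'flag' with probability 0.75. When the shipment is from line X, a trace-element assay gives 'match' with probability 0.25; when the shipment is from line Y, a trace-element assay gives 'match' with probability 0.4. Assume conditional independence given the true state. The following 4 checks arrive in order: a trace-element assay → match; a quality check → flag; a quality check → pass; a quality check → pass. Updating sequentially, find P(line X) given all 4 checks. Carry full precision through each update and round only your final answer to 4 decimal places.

After a trace-element assay='match': P(line X) = 0.25·0.4500 / (0.25·0.4500 + 0.4·0.5500) ≈ 0.3383
After a quality check='flag': P(line X) = 0.2·0.3383 / (0.2·0.3383 + 0.75·0.6617) ≈ 0.1200
After a quality check='pass': P(line X) = 0.8·0.1200 / (0.8·0.1200 + 0.25·0.8800) ≈ 0.3038
After a quality check='pass': P(line X) = 0.8·0.3038 / (0.8·0.3038 + 0.25·0.6962) ≈ 0.5827

0.5827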